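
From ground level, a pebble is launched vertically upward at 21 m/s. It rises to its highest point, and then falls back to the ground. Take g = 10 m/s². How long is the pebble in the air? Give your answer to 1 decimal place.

4.2 s

Phase 1 (rising): v₀ = 21.0 m/s, a = -10 m/s².
v = v₀ + at → t = (0 − 21.0) / -10 = 2.10 s
v² = v₀² + 2aΔx → Δx = (0² − 21.0²)/(2·-10) = 22.1 m

Phase 2 (falling): v₀ = 0 m/s, a = -10 m/s².
Falls 22.1 m from rest: t = √(2·22.1/10) = 2.10 s; v = g·t = 21.0 m/s.
Total time = 2.10 + 2.10 = 4.20 s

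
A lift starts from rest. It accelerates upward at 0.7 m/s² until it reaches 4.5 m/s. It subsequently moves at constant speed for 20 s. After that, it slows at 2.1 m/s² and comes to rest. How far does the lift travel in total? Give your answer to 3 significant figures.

109 m

Phase 1 (accelerating): v₀ = 0 m/s, a = 0.7 m/s².
v = v₀ + at → t = (4.5 − 0) / 0.7 = 6.43 s
v² = v₀² + 2aΔx → Δx = (4.5² − 0²)/(2·0.7) = 14.5 m

Phase 2 (constant speed): v₀ = 4.50 m/s, a = 0 m/s².
v = v₀ + at = 4.50 + (0)(20) = 4.50 m/s
Δx = v₀t + ½at² = 4.50·20 + 0.5·0·20² = 90.0 m

Phase 3 (decelerating): v₀ = 4.50 m/s, a = -2.1 m/s².
v = v₀ + at → t = (0 − 4.50) / -2.1 = 2.14 s
v² = v₀² + 2aΔx → Δx = (0² − 4.50²)/(2·-2.1) = 4.82 m
Total distance = 14.5 + 90.0 + 4.82 = 109 m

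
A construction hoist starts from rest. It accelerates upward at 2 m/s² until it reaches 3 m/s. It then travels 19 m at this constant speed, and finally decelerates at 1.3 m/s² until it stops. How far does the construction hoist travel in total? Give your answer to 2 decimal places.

24.71 m

Phase 1 (accelerating): v₀ = 0 m/s, a = 2 m/s².
v = v₀ + at → t = (3 − 0) / 2 = 1.50 s
v² = v₀² + 2aΔx → Δx = (3² − 0²)/(2·2) = 2.25 m

Phase 2 (constant speed): v₀ = 3.00 m/s, a = 0 m/s².
Constant speed: t = d/v = 19/3.00 = 6.33 s

Phase 3 (decelerating): v₀ = 3.00 m/s, a = -1.3 m/s².
v = v₀ + at → t = (0 − 3.00) / -1.3 = 2.31 s
v² = v₀² + 2aΔx → Δx = (0² − 3.00²)/(2·-1.3) = 3.46 m
Total distance = 2.25 + 19.0 + 3.46 = 24.7 m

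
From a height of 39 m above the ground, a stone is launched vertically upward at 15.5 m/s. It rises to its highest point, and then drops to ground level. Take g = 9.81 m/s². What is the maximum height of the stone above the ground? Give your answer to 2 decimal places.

Phase 1 (rising): v₀ = 15.5 m/s, a = -9.81 m/s².
v = v₀ + at → t = (0 − 15.5) / -9.81 = 1.58 s
v² = v₀² + 2aΔx → Δx = (0² − 15.5²)/(2·-9.81) = 12.2 m
Maximum height = 39 + 12.2 = 51.2 m

51.25 m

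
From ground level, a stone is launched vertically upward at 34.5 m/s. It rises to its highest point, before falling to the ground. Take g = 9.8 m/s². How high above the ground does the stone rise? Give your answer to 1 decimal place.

60.7 m

Phase 1 (rising): v₀ = 34.5 m/s, a = -9.8 m/s².
v = v₀ + at → t = (0 − 34.5) / -9.8 = 3.52 s
v² = v₀² + 2aΔx → Δx = (0² − 34.5²)/(2·-9.8) = 60.7 m
Maximum height = 60.7 m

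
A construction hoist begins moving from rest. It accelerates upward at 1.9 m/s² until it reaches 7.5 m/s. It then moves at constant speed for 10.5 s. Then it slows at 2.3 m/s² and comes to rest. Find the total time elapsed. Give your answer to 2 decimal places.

Phase 1 (accelerating): v₀ = 0 m/s, a = 1.9 m/s².
v = v₀ + at → t = (7.5 − 0) / 1.9 = 3.95 s
v² = v₀² + 2aΔx → Δx = (7.5² − 0²)/(2·1.9) = 14.8 m

Phase 2 (constant speed): v₀ = 7.50 m/s, a = 0 m/s².
v = v₀ + at = 7.50 + (0)(10.5) = 7.50 m/s
Δx = v₀t + ½at² = 7.50·10.5 + 0.5·0·10.5² = 78.8 m

Phase 3 (decelerating): v₀ = 7.50 m/s, a = -2.3 m/s².
v = v₀ + at → t = (0 − 7.50) / -2.3 = 3.26 s
v² = v₀² + 2aΔx → Δx = (0² − 7.50²)/(2·-2.3) = 12.2 m
Total time = 3.95 + 10.5 + 3.26 = 17.7 s

17.71 s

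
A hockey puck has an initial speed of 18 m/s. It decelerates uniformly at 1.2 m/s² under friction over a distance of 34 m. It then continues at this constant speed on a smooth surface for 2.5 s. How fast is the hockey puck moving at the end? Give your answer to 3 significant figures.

Phase 1 (decelerating): v₀ = 18.0 m/s, a = -1.2 m/s².
v² = v₀² + 2aΔx = 18.0² + 2·-1.2·34 = 242 → v = 15.6 m/s
t = (v − v₀)/a = (15.6 − 18.0)/-1.2 = 2.03 s

Phase 2 (constant speed): v₀ = 15.6 m/s, a = 0 m/s².
v = v₀ + at = 15.6 + (0)(2.5) = 15.6 m/s
Δx = v₀t + ½at² = 15.6·2.5 + 0.5·0·2.5² = 38.9 m
Final speed = 15.6 m/s

15.6 m/s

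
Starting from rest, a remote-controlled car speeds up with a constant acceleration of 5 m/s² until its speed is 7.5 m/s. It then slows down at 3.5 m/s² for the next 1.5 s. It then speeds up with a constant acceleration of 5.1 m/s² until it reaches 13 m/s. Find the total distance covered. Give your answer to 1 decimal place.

29.0 m

Phase 1 (accelerating): v₀ = 0 m/s, a = 5 m/s².
v = v₀ + at → t = (7.5 − 0) / 5 = 1.50 s
v² = v₀² + 2aΔx → Δx = (7.5² − 0²)/(2·5) = 5.62 m

Phase 2 (decelerating): v₀ = 7.50 m/s, a = -3.5 m/s².
v = v₀ + at = 7.50 + (-3.5)(1.5) = 2.25 m/s
Δx = v₀t + ½at² = 7.50·1.5 + 0.5·-3.5·1.5² = 7.31 m

Phase 3 (accelerating): v₀ = 2.25 m/s, a = 5.1 m/s².
v = v₀ + at → t = (13 − 2.25) / 5.1 = 2.11 s
v² = v₀² + 2aΔx → Δx = (13² − 2.25²)/(2·5.1) = 16.1 m
Total distance = 5.62 + 7.31 + 16.1 = 29.0 m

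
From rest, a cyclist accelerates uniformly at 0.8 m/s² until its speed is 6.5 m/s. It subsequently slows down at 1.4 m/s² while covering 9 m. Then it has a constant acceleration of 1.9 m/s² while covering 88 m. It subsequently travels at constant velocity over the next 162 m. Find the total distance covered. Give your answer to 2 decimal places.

Phase 1 (accelerating): v₀ = 0 m/s, a = 0.8 m/s².
v = v₀ + at → t = (6.5 − 0) / 0.8 = 8.12 s
v² = v₀² + 2aΔx → Δx = (6.5² − 0²)/(2·0.8) = 26.4 m

Phase 2 (decelerating): v₀ = 6.50 m/s, a = -1.4 m/s².
v² = v₀² + 2aΔx = 6.50² + 2·-1.4·9 = 17.1 → v = 4.13 m/s
t = (v − v₀)/a = (4.13 − 6.50)/-1.4 = 1.69 s

Phase 3 (accelerating): v₀ = 4.13 m/s, a = 1.9 m/s².
v² = v₀² + 2aΔx = 4.13² + 2·1.9·88 = 351 → v = 18.7 m/s
t = (v − v₀)/a = (18.7 − 4.13)/1.9 = 7.69 s

Phase 4 (constant speed): v₀ = 18.7 m/s, a = 0 m/s².
Constant speed: t = d/v = 162/18.7 = 8.64 s
Total distance = 26.4 + 9.00 + 88.0 + 162 = 285 m

285.41 m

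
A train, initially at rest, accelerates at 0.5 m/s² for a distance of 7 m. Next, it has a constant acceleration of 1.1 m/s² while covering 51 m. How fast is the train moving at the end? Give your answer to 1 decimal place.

10.9 m/s

Phase 1 (accelerating): v₀ = 0 m/s, a = 0.5 m/s².
v² = v₀² + 2aΔx = 0² + 2·0.5·7 = 7.00 → v = 2.65 m/s
t = (v − v₀)/a = (2.65 − 0)/0.5 = 5.29 s

Phase 2 (accelerating): v₀ = 2.65 m/s, a = 1.1 m/s².
v² = v₀² + 2aΔx = 2.65² + 2·1.1·51 = 119 → v = 10.9 m/s
t = (v − v₀)/a = (10.9 − 2.65)/1.1 = 7.52 s
Final speed = 10.9 m/s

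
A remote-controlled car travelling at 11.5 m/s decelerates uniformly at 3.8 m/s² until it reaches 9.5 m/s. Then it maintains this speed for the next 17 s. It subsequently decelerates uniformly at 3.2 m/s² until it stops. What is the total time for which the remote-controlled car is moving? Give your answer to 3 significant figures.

20.5 s

Phase 1 (decelerating): v₀ = 11.5 m/s, a = -3.8 m/s².
v = v₀ + at → t = (9.5 − 11.5) / -3.8 = 0.526 s
v² = v₀² + 2aΔx → Δx = (9.5² − 11.5²)/(2·-3.8) = 5.53 m

Phase 2 (constant speed): v₀ = 9.50 m/s, a = 0 m/s².
v = v₀ + at = 9.50 + (0)(17) = 9.50 m/s
Δx = v₀t + ½at² = 9.50·17 + 0.5·0·17² = 162 m

Phase 3 (decelerating): v₀ = 9.50 m/s, a = -3.2 m/s².
v = v₀ + at → t = (0 − 9.50) / -3.2 = 2.97 s
v² = v₀² + 2aΔx → Δx = (0² − 9.50²)/(2·-3.2) = 14.1 m
Total time = 0.526 + 17.0 + 2.97 = 20.5 s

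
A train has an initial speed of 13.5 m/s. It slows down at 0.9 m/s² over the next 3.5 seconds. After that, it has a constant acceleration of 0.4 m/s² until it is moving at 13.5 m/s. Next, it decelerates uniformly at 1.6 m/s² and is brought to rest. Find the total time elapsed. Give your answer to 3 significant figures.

19.8 s

Phase 1 (decelerating): v₀ = 13.5 m/s, a = -0.9 m/s².
v = v₀ + at = 13.5 + (-0.9)(3.5) = 10.3 m/s
Δx = v₀t + ½at² = 13.5·3.5 + 0.5·-0.9·3.5² = 41.7 m

Phase 2 (accelerating): v₀ = 10.3 m/s, a = 0.4 m/s².
v = v₀ + at → t = (13.5 − 10.3) / 0.4 = 7.88 s
v² = v₀² + 2aΔx → Δx = (13.5² − 10.3²)/(2·0.4) = 93.9 m

Phase 3 (decelerating): v₀ = 13.5 m/s, a = -1.6 m/s².
v = v₀ + at → t = (0 − 13.5) / -1.6 = 8.44 s
v² = v₀² + 2aΔx → Δx = (0² − 13.5²)/(2·-1.6) = 57.0 m
Total time = 3.50 + 7.88 + 8.44 = 19.8 s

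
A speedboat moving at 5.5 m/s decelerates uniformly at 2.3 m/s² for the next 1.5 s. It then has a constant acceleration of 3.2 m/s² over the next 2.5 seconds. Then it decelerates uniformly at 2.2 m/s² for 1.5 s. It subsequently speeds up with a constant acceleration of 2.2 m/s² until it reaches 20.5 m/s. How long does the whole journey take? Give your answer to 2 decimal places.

11.75 s

Phase 1 (decelerating): v₀ = 5.50 m/s, a = -2.3 m/s².
v = v₀ + at = 5.50 + (-2.3)(1.5) = 2.05 m/s
Δx = v₀t + ½at² = 5.50·1.5 + 0.5·-2.3·1.5² = 5.66 m

Phase 2 (accelerating): v₀ = 2.05 m/s, a = 3.2 m/s².
v = v₀ + at = 2.05 + (3.2)(2.5) = 10.1 m/s
Δx = v₀t + ½at² = 2.05·2.5 + 0.5·3.2·2.5² = 15.1 m

Phase 3 (decelerating): v₀ = 10.1 m/s, a = -2.2 m/s².
v = v₀ + at = 10.1 + (-2.2)(1.5) = 6.75 m/s
Δx = v₀t + ½at² = 10.1·1.5 + 0.5·-2.2·1.5² = 12.6 m

Phase 4 (accelerating): v₀ = 6.75 m/s, a = 2.2 m/s².
v = v₀ + at → t = (20.5 − 6.75) / 2.2 = 6.25 s
v² = v₀² + 2aΔx → Δx = (20.5² − 6.75²)/(2·2.2) = 85.2 m
Total time = 1.50 + 2.50 + 1.50 + 6.25 = 11.8 s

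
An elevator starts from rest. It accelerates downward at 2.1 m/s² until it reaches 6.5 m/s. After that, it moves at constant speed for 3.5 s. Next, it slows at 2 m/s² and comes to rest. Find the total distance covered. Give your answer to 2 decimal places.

43.37 m

Phase 1 (accelerating): v₀ = 0 m/s, a = 2.1 m/s².
v = v₀ + at → t = (6.5 − 0) / 2.1 = 3.10 s
v² = v₀² + 2aΔx → Δx = (6.5² − 0²)/(2·2.1) = 10.1 m

Phase 2 (constant speed): v₀ = 6.50 m/s, a = 0 m/s².
v = v₀ + at = 6.50 + (0)(3.5) = 6.50 m/s
Δx = v₀t + ½at² = 6.50·3.5 + 0.5·0·3.5² = 22.8 m

Phase 3 (decelerating): v₀ = 6.50 m/s, a = -2 m/s².
v = v₀ + at → t = (0 − 6.50) / -2 = 3.25 s
v² = v₀² + 2aΔx → Δx = (0² − 6.50²)/(2·-2) = 10.6 m
Total distance = 10.1 + 22.8 + 10.6 = 43.4 m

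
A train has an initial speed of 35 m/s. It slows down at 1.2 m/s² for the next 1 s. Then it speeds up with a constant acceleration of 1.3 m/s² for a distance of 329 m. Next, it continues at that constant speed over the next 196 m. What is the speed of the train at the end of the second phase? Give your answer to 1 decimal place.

Phase 1 (decelerating): v₀ = 35.0 m/s, a = -1.2 m/s².
v = v₀ + at = 35.0 + (-1.2)(1) = 33.8 m/s
Δx = v₀t + ½at² = 35.0·1 + 0.5·-1.2·1² = 34.4 m

Phase 2 (accelerating): v₀ = 33.8 m/s, a = 1.3 m/s².
v² = v₀² + 2aΔx = 33.8² + 2·1.3·329 = 2000 → v = 44.7 m/s
t = (v − v₀)/a = (44.7 − 33.8)/1.3 = 8.38 s
Speed at end of phase 2 = 44.7 m/s

44.7 m/s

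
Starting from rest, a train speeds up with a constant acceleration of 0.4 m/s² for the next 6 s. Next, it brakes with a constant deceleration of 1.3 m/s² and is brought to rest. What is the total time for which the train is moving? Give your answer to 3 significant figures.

Phase 1 (accelerating): v₀ = 0 m/s, a = 0.4 m/s².
v = v₀ + at = 0 + (0.4)(6) = 2.40 m/s
Δx = v₀t + ½at² = 0·6 + 0.5·0.4·6² = 7.20 m

Phase 2 (decelerating): v₀ = 2.40 m/s, a = -1.3 m/s².
v = v₀ + at → t = (0 − 2.40) / -1.3 = 1.85 s
v² = v₀² + 2aΔx → Δx = (0² − 2.40²)/(2·-1.3) = 2.22 m
Total time = 6.00 + 1.85 = 7.85 s

7.85 s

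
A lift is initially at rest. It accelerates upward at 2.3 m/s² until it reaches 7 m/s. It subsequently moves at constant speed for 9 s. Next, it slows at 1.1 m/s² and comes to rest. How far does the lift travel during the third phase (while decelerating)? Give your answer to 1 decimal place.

22.3 m

Phase 1 (accelerating): v₀ = 0 m/s, a = 2.3 m/s².
v = v₀ + at → t = (7 − 0) / 2.3 = 3.04 s
v² = v₀² + 2aΔx → Δx = (7² − 0²)/(2·2.3) = 10.7 m

Phase 2 (constant speed): v₀ = 7.00 m/s, a = 0 m/s².
v = v₀ + at = 7.00 + (0)(9) = 7.00 m/s
Δx = v₀t + ½at² = 7.00·9 + 0.5·0·9² = 63.0 m

Phase 3 (decelerating): v₀ = 7.00 m/s, a = -1.1 m/s².
v = v₀ + at → t = (0 − 7.00) / -1.1 = 6.36 s
v² = v₀² + 2aΔx → Δx = (0² − 7.00²)/(2·-1.1) = 22.3 m
Distance in phase 3 = 22.3 m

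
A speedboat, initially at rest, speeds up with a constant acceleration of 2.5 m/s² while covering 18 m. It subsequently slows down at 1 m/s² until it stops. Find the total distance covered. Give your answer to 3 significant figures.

63.0 m

Phase 1 (accelerating): v₀ = 0 m/s, a = 2.5 m/s².
v² = v₀² + 2aΔx = 0² + 2·2.5·18 = 90.0 → v = 9.49 m/s
t = (v − v₀)/a = (9.49 − 0)/2.5 = 3.79 s

Phase 2 (decelerating): v₀ = 9.49 m/s, a = -1 m/s².
v = v₀ + at → t = (0 − 9.49) / -1 = 9.49 s
v² = v₀² + 2aΔx → Δx = (0² − 9.49²)/(2·-1) = 45.0 m
Total distance = 18.0 + 45.0 = 63.0 m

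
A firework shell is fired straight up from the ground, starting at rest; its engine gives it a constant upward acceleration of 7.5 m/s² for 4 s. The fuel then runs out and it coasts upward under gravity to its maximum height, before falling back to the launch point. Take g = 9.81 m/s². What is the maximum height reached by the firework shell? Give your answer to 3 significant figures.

106 m

Phase 1 (powered ascent): v₀ = 0 m/s, a = 7.5 m/s².
v = v₀ + at = 0 + (7.5)(4) = 30.0 m/s
Δx = v₀t + ½at² = 0·4 + 0.5·7.5·4² = 60.0 m

Phase 2 (coasting upward): v₀ = 30.0 m/s, a = -9.81 m/s².
v = v₀ + at → t = (0 − 30.0) / -9.81 = 3.06 s
v² = v₀² + 2aΔx → Δx = (0² − 30.0²)/(2·-9.81) = 45.9 m
Maximum height = 60.0 + 45.9 = 106 m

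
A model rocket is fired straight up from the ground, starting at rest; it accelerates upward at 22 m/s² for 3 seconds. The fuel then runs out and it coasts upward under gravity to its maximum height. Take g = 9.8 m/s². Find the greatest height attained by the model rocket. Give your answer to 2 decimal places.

321.24 m

Phase 1 (powered ascent): v₀ = 0 m/s, a = 22 m/s².
v = v₀ + at = 0 + (22)(3) = 66.0 m/s
Δx = v₀t + ½at² = 0·3 + 0.5·22·3² = 99.0 m

Phase 2 (coasting upward): v₀ = 66.0 m/s, a = -9.8 m/s².
v = v₀ + at → t = (0 − 66.0) / -9.8 = 6.73 s
v² = v₀² + 2aΔx → Δx = (0² − 66.0²)/(2·-9.8) = 222 m
Maximum height = 99.0 + 222 = 321 m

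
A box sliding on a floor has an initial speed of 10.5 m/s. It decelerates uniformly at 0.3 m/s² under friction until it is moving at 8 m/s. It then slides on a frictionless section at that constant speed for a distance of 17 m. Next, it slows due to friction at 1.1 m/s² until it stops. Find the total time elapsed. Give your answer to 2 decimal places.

17.73 s

Phase 1 (decelerating): v₀ = 10.5 m/s, a = -0.3 m/s².
v = v₀ + at → t = (8 − 10.5) / -0.3 = 8.33 s
v² = v₀² + 2aΔx → Δx = (8² − 10.5²)/(2·-0.3) = 77.1 m

Phase 2 (constant speed): v₀ = 8.00 m/s, a = 0 m/s².
Constant speed: t = d/v = 17/8.00 = 2.12 s

Phase 3 (decelerating): v₀ = 8.00 m/s, a = -1.1 m/s².
v = v₀ + at → t = (0 − 8.00) / -1.1 = 7.27 s
v² = v₀² + 2aΔx → Δx = (0² − 8.00²)/(2·-1.1) = 29.1 m
Total time = 8.33 + 2.12 + 7.27 = 17.7 s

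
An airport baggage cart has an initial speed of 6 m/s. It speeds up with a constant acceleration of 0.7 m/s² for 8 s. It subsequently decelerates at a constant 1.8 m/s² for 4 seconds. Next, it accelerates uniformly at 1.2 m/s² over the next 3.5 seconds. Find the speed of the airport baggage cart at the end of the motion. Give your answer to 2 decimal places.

Phase 1 (accelerating): v₀ = 6.00 m/s, a = 0.7 m/s².
v = v₀ + at = 6.00 + (0.7)(8) = 11.6 m/s
Δx = v₀t + ½at² = 6.00·8 + 0.5·0.7·8² = 70.4 m

Phase 2 (decelerating): v₀ = 11.6 m/s, a = -1.8 m/s².
v = v₀ + at = 11.6 + (-1.8)(4) = 4.40 m/s
Δx = v₀t + ½at² = 11.6·4 + 0.5·-1.8·4² = 32.0 m

Phase 3 (accelerating): v₀ = 4.40 m/s, a = 1.2 m/s².
v = v₀ + at = 4.40 + (1.2)(3.5) = 8.60 m/s
Δx = v₀t + ½at² = 4.40·3.5 + 0.5·1.2·3.5² = 22.8 m
Final speed = 8.60 m/s

8.60 m/s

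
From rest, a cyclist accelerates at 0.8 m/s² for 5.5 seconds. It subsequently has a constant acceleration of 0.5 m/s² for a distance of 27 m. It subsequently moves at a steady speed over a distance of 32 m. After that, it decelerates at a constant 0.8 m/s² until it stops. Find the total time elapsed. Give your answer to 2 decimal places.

23.53 s

Phase 1 (accelerating): v₀ = 0 m/s, a = 0.8 m/s².
v = v₀ + at = 0 + (0.8)(5.5) = 4.40 m/s
Δx = v₀t + ½at² = 0·5.5 + 0.5·0.8·5.5² = 12.1 m

Phase 2 (accelerating): v₀ = 4.40 m/s, a = 0.5 m/s².
v² = v₀² + 2aΔx = 4.40² + 2·0.5·27 = 46.4 → v = 6.81 m/s
t = (v − v₀)/a = (6.81 − 4.40)/0.5 = 4.82 s

Phase 3 (constant speed): v₀ = 6.81 m/s, a = 0 m/s².
Constant speed: t = d/v = 32/6.81 = 4.70 s

Phase 4 (decelerating): v₀ = 6.81 m/s, a = -0.8 m/s².
v = v₀ + at → t = (0 − 6.81) / -0.8 = 8.51 s
v² = v₀² + 2aΔx → Δx = (0² − 6.81²)/(2·-0.8) = 29.0 m
Total time = 5.50 + 4.82 + 4.70 + 8.51 = 23.5 s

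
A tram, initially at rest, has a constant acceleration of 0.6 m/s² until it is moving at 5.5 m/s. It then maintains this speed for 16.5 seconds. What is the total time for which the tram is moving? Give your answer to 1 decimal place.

Phase 1 (accelerating): v₀ = 0 m/s, a = 0.6 m/s².
v = v₀ + at → t = (5.5 − 0) / 0.6 = 9.17 s
v² = v₀² + 2aΔx → Δx = (5.5² − 0²)/(2·0.6) = 25.2 m

Phase 2 (constant speed): v₀ = 5.50 m/s, a = 0 m/s².
v = v₀ + at = 5.50 + (0)(16.5) = 5.50 m/s
Δx = v₀t + ½at² = 5.50·16.5 + 0.5·0·16.5² = 90.8 m
Total time = 9.17 + 16.5 = 25.7 s

25.7 s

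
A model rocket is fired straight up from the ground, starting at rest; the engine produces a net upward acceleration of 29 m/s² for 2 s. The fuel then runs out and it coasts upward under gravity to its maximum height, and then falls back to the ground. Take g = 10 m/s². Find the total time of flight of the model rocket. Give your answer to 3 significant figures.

Phase 1 (powered ascent): v₀ = 0 m/s, a = 29 m/s².
v = v₀ + at = 0 + (29)(2) = 58.0 m/s
Δx = v₀t + ½at² = 0·2 + 0.5·29·2² = 58.0 m

Phase 2 (coasting upward): v₀ = 58.0 m/s, a = -10 m/s².
v = v₀ + at → t = (0 − 58.0) / -10 = 5.80 s
v² = v₀² + 2aΔx → Δx = (0² − 58.0²)/(2·-10) = 168 m

Phase 3 (free fall): v₀ = 0 m/s, a = -10 m/s².
Falls 226 m from rest: t = √(2·226/10) = 6.73 s; v = g·t = 67.3 m/s.
Total time = 2.00 + 5.80 + 6.73 = 14.5 s

14.5 s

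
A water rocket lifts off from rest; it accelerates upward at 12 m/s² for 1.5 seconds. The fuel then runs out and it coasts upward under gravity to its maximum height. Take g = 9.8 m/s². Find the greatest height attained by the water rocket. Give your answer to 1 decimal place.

30.0 m

Phase 1 (powered ascent): v₀ = 0 m/s, a = 12 m/s².
v = v₀ + at = 0 + (12)(1.5) = 18.0 m/s
Δx = v₀t + ½at² = 0·1.5 + 0.5·12·1.5² = 13.5 m

Phase 2 (coasting upward): v₀ = 18.0 m/s, a = -9.8 m/s².
v = v₀ + at → t = (0 − 18.0) / -9.8 = 1.84 s
v² = v₀² + 2aΔx → Δx = (0² − 18.0²)/(2·-9.8) = 16.5 m
Maximum height = 13.5 + 16.5 = 30.0 m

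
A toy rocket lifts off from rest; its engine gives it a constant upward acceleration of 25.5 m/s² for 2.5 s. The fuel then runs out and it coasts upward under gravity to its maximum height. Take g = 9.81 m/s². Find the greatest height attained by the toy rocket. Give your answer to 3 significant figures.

287 m

Phase 1 (powered ascent): v₀ = 0 m/s, a = 25.5 m/s².
v = v₀ + at = 0 + (25.5)(2.5) = 63.8 m/s
Δx = v₀t + ½at² = 0·2.5 + 0.5·25.5·2.5² = 79.7 m

Phase 2 (coasting upward): v₀ = 63.8 m/s, a = -9.81 m/s².
v = v₀ + at → t = (0 − 63.8) / -9.81 = 6.50 s
v² = v₀² + 2aΔx → Δx = (0² − 63.8²)/(2·-9.81) = 207 m
Maximum height = 79.7 + 207 = 287 m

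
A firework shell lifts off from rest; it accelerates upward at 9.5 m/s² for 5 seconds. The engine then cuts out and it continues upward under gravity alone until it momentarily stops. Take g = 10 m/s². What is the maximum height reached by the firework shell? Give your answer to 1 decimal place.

Phase 1 (powered ascent): v₀ = 0 m/s, a = 9.5 m/s².
v = v₀ + at = 0 + (9.5)(5) = 47.5 m/s
Δx = v₀t + ½at² = 0·5 + 0.5·9.5·5² = 119 m

Phase 2 (coasting upward): v₀ = 47.5 m/s, a = -10 m/s².
v = v₀ + at → t = (0 − 47.5) / -10 = 4.75 s
v² = v₀² + 2aΔx → Δx = (0² − 47.5²)/(2·-10) = 113 m
Maximum height = 119 + 113 = 232 m

231.6 m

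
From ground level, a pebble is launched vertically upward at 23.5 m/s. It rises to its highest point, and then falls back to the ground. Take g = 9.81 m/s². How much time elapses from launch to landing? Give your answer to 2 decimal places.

4.79 s

Phase 1 (rising): v₀ = 23.5 m/s, a = -9.81 m/s².
v = v₀ + at → t = (0 − 23.5) / -9.81 = 2.40 s
v² = v₀² + 2aΔx → Δx = (0² − 23.5²)/(2·-9.81) = 28.1 m

Phase 2 (falling): v₀ = 0 m/s, a = -9.81 m/s².
Falls 28.1 m from rest: t = √(2·28.1/9.81) = 2.40 s; v = g·t = 23.5 m/s.
Total time = 2.40 + 2.40 = 4.79 s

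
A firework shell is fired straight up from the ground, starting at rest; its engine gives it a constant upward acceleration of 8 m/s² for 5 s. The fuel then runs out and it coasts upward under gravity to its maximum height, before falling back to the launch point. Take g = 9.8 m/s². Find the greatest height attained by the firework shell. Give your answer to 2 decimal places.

181.63 m

Phase 1 (powered ascent): v₀ = 0 m/s, a = 8 m/s².
v = v₀ + at = 0 + (8)(5) = 40.0 m/s
Δx = v₀t + ½at² = 0·5 + 0.5·8·5² = 100 m

Phase 2 (coasting upward): v₀ = 40.0 m/s, a = -9.8 m/s².
v = v₀ + at → t = (0 − 40.0) / -9.8 = 4.08 s
v² = v₀² + 2aΔx → Δx = (0² − 40.0²)/(2·-9.8) = 81.6 m
Maximum height = 100 + 81.6 = 182 m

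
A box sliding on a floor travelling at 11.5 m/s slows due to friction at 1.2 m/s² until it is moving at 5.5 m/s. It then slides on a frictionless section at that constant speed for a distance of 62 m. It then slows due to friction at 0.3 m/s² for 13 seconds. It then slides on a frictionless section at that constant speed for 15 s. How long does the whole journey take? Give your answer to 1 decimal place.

Phase 1 (decelerating): v₀ = 11.5 m/s, a = -1.2 m/s².
v = v₀ + at → t = (5.5 − 11.5) / -1.2 = 5.00 s
v² = v₀² + 2aΔx → Δx = (5.5² − 11.5²)/(2·-1.2) = 42.5 m

Phase 2 (constant speed): v₀ = 5.50 m/s, a = 0 m/s².
Constant speed: t = d/v = 62/5.50 = 11.3 s

Phase 3 (decelerating): v₀ = 5.50 m/s, a = -0.3 m/s².
v = v₀ + at = 5.50 + (-0.3)(13) = 1.60 m/s
Δx = v₀t + ½at² = 5.50·13 + 0.5·-0.3·13² = 46.2 m

Phase 4 (constant speed): v₀ = 1.60 m/s, a = 0 m/s².
v = v₀ + at = 1.60 + (0)(15) = 1.60 m/s
Δx = v₀t + ½at² = 1.60·15 + 0.5·0·15² = 24.0 m
Total time = 5.00 + 11.3 + 13.0 + 15.0 = 44.3 s

44.3 s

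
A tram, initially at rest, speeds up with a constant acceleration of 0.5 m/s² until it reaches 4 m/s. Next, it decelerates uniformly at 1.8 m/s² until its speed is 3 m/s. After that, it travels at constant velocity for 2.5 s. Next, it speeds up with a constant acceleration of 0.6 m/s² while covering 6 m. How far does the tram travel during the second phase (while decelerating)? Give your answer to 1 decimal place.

Phase 1 (accelerating): v₀ = 0 m/s, a = 0.5 m/s².
v = v₀ + at → t = (4 − 0) / 0.5 = 8.00 s
v² = v₀² + 2aΔx → Δx = (4² − 0²)/(2·0.5) = 16.0 m

Phase 2 (decelerating): v₀ = 4.00 m/s, a = -1.8 m/s².
v = v₀ + at → t = (3 − 4.00) / -1.8 = 0.556 s
v² = v₀² + 2aΔx → Δx = (3² − 4.00²)/(2·-1.8) = 1.94 m
Distance in phase 2 = 1.94 m

1.9 m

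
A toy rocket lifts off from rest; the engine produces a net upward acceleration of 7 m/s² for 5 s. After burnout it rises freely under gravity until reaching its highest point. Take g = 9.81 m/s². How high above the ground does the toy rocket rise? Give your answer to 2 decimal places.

149.94 m

Phase 1 (powered ascent): v₀ = 0 m/s, a = 7 m/s².
v = v₀ + at = 0 + (7)(5) = 35.0 m/s
Δx = v₀t + ½at² = 0·5 + 0.5·7·5² = 87.5 m

Phase 2 (coasting upward): v₀ = 35.0 m/s, a = -9.81 m/s².
v = v₀ + at → t = (0 − 35.0) / -9.81 = 3.57 s
v² = v₀² + 2aΔx → Δx = (0² − 35.0²)/(2·-9.81) = 62.4 m
Maximum height = 87.5 + 62.4 = 150 m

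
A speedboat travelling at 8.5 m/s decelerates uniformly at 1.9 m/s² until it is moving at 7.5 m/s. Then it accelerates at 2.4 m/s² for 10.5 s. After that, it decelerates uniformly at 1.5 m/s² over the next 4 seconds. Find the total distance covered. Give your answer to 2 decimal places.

334.06 m

Phase 1 (decelerating): v₀ = 8.50 m/s, a = -1.9 m/s².
v = v₀ + at → t = (7.5 − 8.50) / -1.9 = 0.526 s
v² = v₀² + 2aΔx → Δx = (7.5² − 8.50²)/(2·-1.9) = 4.21 m

Phase 2 (accelerating): v₀ = 7.50 m/s, a = 2.4 m/s².
v = v₀ + at = 7.50 + (2.4)(10.5) = 32.7 m/s
Δx = v₀t + ½at² = 7.50·10.5 + 0.5·2.4·10.5² = 211 m

Phase 3 (decelerating): v₀ = 32.7 m/s, a = -1.5 m/s².
v = v₀ + at = 32.7 + (-1.5)(4) = 26.7 m/s
Δx = v₀t + ½at² = 32.7·4 + 0.5·-1.5·4² = 119 m
Total distance = 4.21 + 211 + 119 = 334 m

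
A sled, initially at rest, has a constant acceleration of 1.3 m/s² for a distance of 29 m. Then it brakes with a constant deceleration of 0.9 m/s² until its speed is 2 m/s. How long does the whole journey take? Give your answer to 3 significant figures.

14.1 s

Phase 1 (accelerating): v₀ = 0 m/s, a = 1.3 m/s².
v² = v₀² + 2aΔx = 0² + 2·1.3·29 = 75.4 → v = 8.68 m/s
t = (v − v₀)/a = (8.68 − 0)/1.3 = 6.68 s

Phase 2 (decelerating): v₀ = 8.68 m/s, a = -0.9 m/s².
v = v₀ + at → t = (2 − 8.68) / -0.9 = 7.43 s
v² = v₀² + 2aΔx → Δx = (2² − 8.68²)/(2·-0.9) = 39.7 m
Total time = 6.68 + 7.43 = 14.1 s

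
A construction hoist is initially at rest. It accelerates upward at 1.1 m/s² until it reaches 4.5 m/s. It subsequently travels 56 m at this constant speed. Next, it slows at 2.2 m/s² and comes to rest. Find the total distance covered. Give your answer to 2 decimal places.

Phase 1 (accelerating): v₀ = 0 m/s, a = 1.1 m/s².
v = v₀ + at → t = (4.5 − 0) / 1.1 = 4.09 s
v² = v₀² + 2aΔx → Δx = (4.5² − 0²)/(2·1.1) = 9.20 m

Phase 2 (constant speed): v₀ = 4.50 m/s, a = 0 m/s².
Constant speed: t = d/v = 56/4.50 = 12.4 s

Phase 3 (decelerating): v₀ = 4.50 m/s, a = -2.2 m/s².
v = v₀ + at → t = (0 − 4.50) / -2.2 = 2.05 s
v² = v₀² + 2aΔx → Δx = (0² − 4.50²)/(2·-2.2) = 4.60 m
Total distance = 9.20 + 56.0 + 4.60 = 69.8 m

69.81 m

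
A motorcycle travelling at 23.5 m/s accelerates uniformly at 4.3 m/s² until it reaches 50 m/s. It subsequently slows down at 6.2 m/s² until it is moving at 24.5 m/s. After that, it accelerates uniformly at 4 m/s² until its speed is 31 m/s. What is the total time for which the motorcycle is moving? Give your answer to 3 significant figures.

11.9 s

Phase 1 (accelerating): v₀ = 23.5 m/s, a = 4.3 m/s².
v = v₀ + at → t = (50 − 23.5) / 4.3 = 6.16 s
v² = v₀² + 2aΔx → Δx = (50² − 23.5²)/(2·4.3) = 226 m

Phase 2 (decelerating): v₀ = 50.0 m/s, a = -6.2 m/s².
v = v₀ + at → t = (24.5 − 50.0) / -6.2 = 4.11 s
v² = v₀² + 2aΔx → Δx = (24.5² − 50.0²)/(2·-6.2) = 153 m

Phase 3 (accelerating): v₀ = 24.5 m/s, a = 4 m/s².
v = v₀ + at → t = (31 − 24.5) / 4 = 1.62 s
v² = v₀² + 2aΔx → Δx = (31² − 24.5²)/(2·4) = 45.1 m
Total time = 6.16 + 4.11 + 1.62 = 11.9 s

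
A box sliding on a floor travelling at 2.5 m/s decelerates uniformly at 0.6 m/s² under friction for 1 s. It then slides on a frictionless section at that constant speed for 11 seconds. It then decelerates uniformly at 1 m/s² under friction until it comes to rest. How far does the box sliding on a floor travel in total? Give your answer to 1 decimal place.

24.9 m

Phase 1 (decelerating): v₀ = 2.50 m/s, a = -0.6 m/s².
v = v₀ + at = 2.50 + (-0.6)(1) = 1.90 m/s
Δx = v₀t + ½at² = 2.50·1 + 0.5·-0.6·1² = 2.20 m

Phase 2 (constant speed): v₀ = 1.90 m/s, a = 0 m/s².
v = v₀ + at = 1.90 + (0)(11) = 1.90 m/s
Δx = v₀t + ½at² = 1.90·11 + 0.5·0·11² = 20.9 m

Phase 3 (decelerating): v₀ = 1.90 m/s, a = -1 m/s².
v = v₀ + at → t = (0 − 1.90) / -1 = 1.90 s
v² = v₀² + 2aΔx → Δx = (0² − 1.90²)/(2·-1) = 1.80 m
Total distance = 2.20 + 20.9 + 1.80 = 24.9 m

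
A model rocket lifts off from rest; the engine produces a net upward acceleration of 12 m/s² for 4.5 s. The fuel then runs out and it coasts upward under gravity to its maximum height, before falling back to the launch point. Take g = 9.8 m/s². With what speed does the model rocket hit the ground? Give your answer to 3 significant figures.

Phase 1 (powered ascent): v₀ = 0 m/s, a = 12 m/s².
v = v₀ + at = 0 + (12)(4.5) = 54.0 m/s
Δx = v₀t + ½at² = 0·4.5 + 0.5·12·4.5² = 122 m

Phase 2 (coasting upward): v₀ = 54.0 m/s, a = -9.8 m/s².
v = v₀ + at → t = (0 − 54.0) / -9.8 = 5.51 s
v² = v₀² + 2aΔx → Δx = (0² − 54.0²)/(2·-9.8) = 149 m

Phase 3 (free fall): v₀ = 0 m/s, a = -9.8 m/s².
Falls 270 m from rest: t = √(2·270/9.8) = 7.43 s; v = g·t = 72.8 m/s.
Impact speed = 72.8 m/s

72.8 m/s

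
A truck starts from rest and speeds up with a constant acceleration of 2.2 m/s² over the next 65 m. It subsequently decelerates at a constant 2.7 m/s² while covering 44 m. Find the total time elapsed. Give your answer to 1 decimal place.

11.4 s

Phase 1 (accelerating): v₀ = 0 m/s, a = 2.2 m/s².
v² = v₀² + 2aΔx = 0² + 2·2.2·65 = 286 → v = 16.9 m/s
t = (v − v₀)/a = (16.9 − 0)/2.2 = 7.69 s

Phase 2 (decelerating): v₀ = 16.9 m/s, a = -2.7 m/s².
v² = v₀² + 2aΔx = 16.9² + 2·-2.7·44 = 48.4 → v = 6.96 m/s
t = (v − v₀)/a = (6.96 − 16.9)/-2.7 = 3.69 s
Total time = 7.69 + 3.69 = 11.4 s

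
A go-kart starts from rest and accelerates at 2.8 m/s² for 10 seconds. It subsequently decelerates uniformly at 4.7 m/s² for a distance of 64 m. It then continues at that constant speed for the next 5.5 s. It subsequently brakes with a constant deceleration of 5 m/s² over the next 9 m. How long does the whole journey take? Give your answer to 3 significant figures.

Phase 1 (accelerating): v₀ = 0 m/s, a = 2.8 m/s².
v = v₀ + at = 0 + (2.8)(10) = 28.0 m/s
Δx = v₀t + ½at² = 0·10 + 0.5·2.8·10² = 140 m

Phase 2 (decelerating): v₀ = 28.0 m/s, a = -4.7 m/s².
v² = v₀² + 2aΔx = 28.0² + 2·-4.7·64 = 182 → v = 13.5 m/s
t = (v − v₀)/a = (13.5 − 28.0)/-4.7 = 3.08 s

Phase 3 (constant speed): v₀ = 13.5 m/s, a = 0 m/s².
v = v₀ + at = 13.5 + (0)(5.5) = 13.5 m/s
Δx = v₀t + ½at² = 13.5·5.5 + 0.5·0·5.5² = 74.3 m

Phase 4 (decelerating): v₀ = 13.5 m/s, a = -5 m/s².
v² = v₀² + 2aΔx = 13.5² + 2·-5·9 = 92.4 → v = 9.61 m/s
t = (v − v₀)/a = (9.61 − 13.5)/-5 = 0.779 s
Total time = 10.0 + 3.08 + 5.50 + 0.779 = 19.4 s

19.4 s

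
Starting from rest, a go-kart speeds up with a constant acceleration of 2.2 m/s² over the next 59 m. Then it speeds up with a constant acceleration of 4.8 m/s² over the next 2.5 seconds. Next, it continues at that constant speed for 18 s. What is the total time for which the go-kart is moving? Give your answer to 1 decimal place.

27.8 s

Phase 1 (accelerating): v₀ = 0 m/s, a = 2.2 m/s².
v² = v₀² + 2aΔx = 0² + 2·2.2·59 = 260 → v = 16.1 m/s
t = (v − v₀)/a = (16.1 − 0)/2.2 = 7.32 s

Phase 2 (accelerating): v₀ = 16.1 m/s, a = 4.8 m/s².
v = v₀ + at = 16.1 + (4.8)(2.5) = 28.1 m/s
Δx = v₀t + ½at² = 16.1·2.5 + 0.5·4.8·2.5² = 55.3 m

Phase 3 (constant speed): v₀ = 28.1 m/s, a = 0 m/s².
v = v₀ + at = 28.1 + (0)(18) = 28.1 m/s
Δx = v₀t + ½at² = 28.1·18 + 0.5·0·18² = 506 m
Total time = 7.32 + 2.50 + 18.0 = 27.8 s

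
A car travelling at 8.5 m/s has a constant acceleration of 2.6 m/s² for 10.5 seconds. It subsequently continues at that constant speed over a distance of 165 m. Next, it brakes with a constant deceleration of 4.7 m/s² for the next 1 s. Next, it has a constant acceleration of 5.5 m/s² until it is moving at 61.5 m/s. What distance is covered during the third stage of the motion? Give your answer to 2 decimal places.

33.45 m

Phase 1 (accelerating): v₀ = 8.50 m/s, a = 2.6 m/s².
v = v₀ + at = 8.50 + (2.6)(10.5) = 35.8 m/s
Δx = v₀t + ½at² = 8.50·10.5 + 0.5·2.6·10.5² = 233 m

Phase 2 (constant speed): v₀ = 35.8 m/s, a = 0 m/s².
Constant speed: t = d/v = 165/35.8 = 4.61 s

Phase 3 (decelerating): v₀ = 35.8 m/s, a = -4.7 m/s².
v = v₀ + at = 35.8 + (-4.7)(1) = 31.1 m/s
Δx = v₀t + ½at² = 35.8·1 + 0.5·-4.7·1² = 33.4 m
Distance in phase 3 = 33.4 m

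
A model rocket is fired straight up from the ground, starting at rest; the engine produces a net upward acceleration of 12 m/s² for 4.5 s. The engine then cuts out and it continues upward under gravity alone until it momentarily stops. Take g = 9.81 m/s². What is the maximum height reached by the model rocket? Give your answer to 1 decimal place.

270.1 m

Phase 1 (powered ascent): v₀ = 0 m/s, a = 12 m/s².
v = v₀ + at = 0 + (12)(4.5) = 54.0 m/s
Δx = v₀t + ½at² = 0·4.5 + 0.5·12·4.5² = 122 m

Phase 2 (coasting upward): v₀ = 54.0 m/s, a = -9.81 m/s².
v = v₀ + at → t = (0 − 54.0) / -9.81 = 5.50 s
v² = v₀² + 2aΔx → Δx = (0² − 54.0²)/(2·-9.81) = 149 m
Maximum height = 122 + 149 = 270 m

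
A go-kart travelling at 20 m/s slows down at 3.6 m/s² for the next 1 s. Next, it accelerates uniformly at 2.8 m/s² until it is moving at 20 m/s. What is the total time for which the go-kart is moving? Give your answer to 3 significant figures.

2.29 s

Phase 1 (decelerating): v₀ = 20.0 m/s, a = -3.6 m/s².
v = v₀ + at = 20.0 + (-3.6)(1) = 16.4 m/s
Δx = v₀t + ½at² = 20.0·1 + 0.5·-3.6·1² = 18.2 m

Phase 2 (accelerating): v₀ = 16.4 m/s, a = 2.8 m/s².
v = v₀ + at → t = (20 − 16.4) / 2.8 = 1.29 s
v² = v₀² + 2aΔx → Δx = (20² − 16.4²)/(2·2.8) = 23.4 m
Total time = 1.00 + 1.29 = 2.29 s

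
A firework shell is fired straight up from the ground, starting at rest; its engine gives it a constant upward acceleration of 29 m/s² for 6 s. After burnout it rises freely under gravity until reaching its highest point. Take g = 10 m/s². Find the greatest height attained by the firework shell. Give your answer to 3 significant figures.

Phase 1 (powered ascent): v₀ = 0 m/s, a = 29 m/s².
v = v₀ + at = 0 + (29)(6) = 174 m/s
Δx = v₀t + ½at² = 0·6 + 0.5·29·6² = 522 m

Phase 2 (coasting upward): v₀ = 174 m/s, a = -10 m/s².
v = v₀ + at → t = (0 − 174) / -10 = 17.4 s
v² = v₀² + 2aΔx → Δx = (0² − 174²)/(2·-10) = 1510 m
Maximum height = 522 + 1510 = 2040 m

2040 m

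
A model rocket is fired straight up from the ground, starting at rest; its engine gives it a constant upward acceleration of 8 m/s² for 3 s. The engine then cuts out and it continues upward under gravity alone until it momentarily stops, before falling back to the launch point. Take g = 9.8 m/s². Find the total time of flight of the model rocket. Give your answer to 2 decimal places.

Phase 1 (powered ascent): v₀ = 0 m/s, a = 8 m/s².
v = v₀ + at = 0 + (8)(3) = 24.0 m/s
Δx = v₀t + ½at² = 0·3 + 0.5·8·3² = 36.0 m

Phase 2 (coasting upward): v₀ = 24.0 m/s, a = -9.8 m/s².
v = v₀ + at → t = (0 − 24.0) / -9.8 = 2.45 s
v² = v₀² + 2aΔx → Δx = (0² − 24.0²)/(2·-9.8) = 29.4 m

Phase 3 (free fall): v₀ = 0 m/s, a = -9.8 m/s².
Falls 65.4 m from rest: t = √(2·65.4/9.8) = 3.65 s; v = g·t = 35.8 m/s.
Total time = 3.00 + 2.45 + 3.65 = 9.10 s

9.10 s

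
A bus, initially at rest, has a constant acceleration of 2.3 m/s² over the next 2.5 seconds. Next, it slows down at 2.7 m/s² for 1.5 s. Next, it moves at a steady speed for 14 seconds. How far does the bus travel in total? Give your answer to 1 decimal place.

36.6 m

Phase 1 (accelerating): v₀ = 0 m/s, a = 2.3 m/s².
v = v₀ + at = 0 + (2.3)(2.5) = 5.75 m/s
Δx = v₀t + ½at² = 0·2.5 + 0.5·2.3·2.5² = 7.19 m

Phase 2 (decelerating): v₀ = 5.75 m/s, a = -2.7 m/s².
v = v₀ + at = 5.75 + (-2.7)(1.5) = 1.70 m/s
Δx = v₀t + ½at² = 5.75·1.5 + 0.5·-2.7·1.5² = 5.59 m

Phase 3 (constant speed): v₀ = 1.70 m/s, a = 0 m/s².
v = v₀ + at = 1.70 + (0)(14) = 1.70 m/s
Δx = v₀t + ½at² = 1.70·14 + 0.5·0·14² = 23.8 m
Total distance = 7.19 + 5.59 + 23.8 = 36.6 m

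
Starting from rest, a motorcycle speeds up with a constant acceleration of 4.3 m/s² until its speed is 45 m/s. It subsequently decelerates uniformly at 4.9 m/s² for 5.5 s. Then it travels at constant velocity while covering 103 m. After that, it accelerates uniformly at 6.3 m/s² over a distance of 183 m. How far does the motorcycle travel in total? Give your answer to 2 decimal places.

694.85 m

Phase 1 (accelerating): v₀ = 0 m/s, a = 4.3 m/s².
v = v₀ + at → t = (45 − 0) / 4.3 = 10.5 s
v² = v₀² + 2aΔx → Δx = (45² − 0²)/(2·4.3) = 235 m

Phase 2 (decelerating): v₀ = 45.0 m/s, a = -4.9 m/s².
v = v₀ + at = 45.0 + (-4.9)(5.5) = 18.0 m/s
Δx = v₀t + ½at² = 45.0·5.5 + 0.5·-4.9·5.5² = 173 m

Phase 3 (constant speed): v₀ = 18.0 m/s, a = 0 m/s².
Constant speed: t = d/v = 103/18.0 = 5.71 s

Phase 4 (accelerating): v₀ = 18.0 m/s, a = 6.3 m/s².
v² = v₀² + 2aΔx = 18.0² + 2·6.3·183 = 2630 → v = 51.3 m/s
t = (v − v₀)/a = (51.3 − 18.0)/6.3 = 5.28 s
Total distance = 235 + 173 + 103 + 183 = 695 m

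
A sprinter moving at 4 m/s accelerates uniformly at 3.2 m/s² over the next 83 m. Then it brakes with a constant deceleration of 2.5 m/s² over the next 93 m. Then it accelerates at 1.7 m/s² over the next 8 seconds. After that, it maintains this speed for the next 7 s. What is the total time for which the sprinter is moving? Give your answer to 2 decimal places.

Phase 1 (accelerating): v₀ = 4.00 m/s, a = 3.2 m/s².
v² = v₀² + 2aΔx = 4.00² + 2·3.2·83 = 547 → v = 23.4 m/s
t = (v − v₀)/a = (23.4 − 4.00)/3.2 = 6.06 s

Phase 2 (decelerating): v₀ = 23.4 m/s, a = -2.5 m/s².
v² = v₀² + 2aΔx = 23.4² + 2·-2.5·93 = 82.2 → v = 9.07 m/s
t = (v − v₀)/a = (9.07 − 23.4)/-2.5 = 5.73 s

Phase 3 (accelerating): v₀ = 9.07 m/s, a = 1.7 m/s².
v = v₀ + at = 9.07 + (1.7)(8) = 22.7 m/s
Δx = v₀t + ½at² = 9.07·8 + 0.5·1.7·8² = 127 m

Phase 4 (constant speed): v₀ = 22.7 m/s, a = 0 m/s².
v = v₀ + at = 22.7 + (0)(7) = 22.7 m/s
Δx = v₀t + ½at² = 22.7·7 + 0.5·0·7² = 159 m
Total time = 6.06 + 5.73 + 8.00 + 7.00 = 26.8 s

26.79 s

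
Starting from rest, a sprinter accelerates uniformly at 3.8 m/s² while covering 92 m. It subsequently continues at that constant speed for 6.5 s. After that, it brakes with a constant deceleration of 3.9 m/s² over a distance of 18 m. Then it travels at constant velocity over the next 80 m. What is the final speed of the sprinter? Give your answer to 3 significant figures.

23.6 m/s

Phase 1 (accelerating): v₀ = 0 m/s, a = 3.8 m/s².
v² = v₀² + 2aΔx = 0² + 2·3.8·92 = 699 → v = 26.4 m/s
t = (v − v₀)/a = (26.4 − 0)/3.8 = 6.96 s

Phase 2 (constant speed): v₀ = 26.4 m/s, a = 0 m/s².
v = v₀ + at = 26.4 + (0)(6.5) = 26.4 m/s
Δx = v₀t + ½at² = 26.4·6.5 + 0.5·0·6.5² = 172 m

Phase 3 (decelerating): v₀ = 26.4 m/s, a = -3.9 m/s².
v² = v₀² + 2aΔx = 26.4² + 2·-3.9·18 = 559 → v = 23.6 m/s
t = (v − v₀)/a = (23.6 − 26.4)/-3.9 = 0.719 s

Phase 4 (constant speed): v₀ = 23.6 m/s, a = 0 m/s².
Constant speed: t = d/v = 80/23.6 = 3.38 s
Final speed = 23.6 m/s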